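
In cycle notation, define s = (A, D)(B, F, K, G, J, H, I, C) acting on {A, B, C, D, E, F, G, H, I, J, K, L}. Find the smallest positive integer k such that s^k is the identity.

The disjoint cycles have lengths 8, 2, 1, 1.
The order of s is the least common multiple of its cycle lengths: lcm(8, 2) = 8.

8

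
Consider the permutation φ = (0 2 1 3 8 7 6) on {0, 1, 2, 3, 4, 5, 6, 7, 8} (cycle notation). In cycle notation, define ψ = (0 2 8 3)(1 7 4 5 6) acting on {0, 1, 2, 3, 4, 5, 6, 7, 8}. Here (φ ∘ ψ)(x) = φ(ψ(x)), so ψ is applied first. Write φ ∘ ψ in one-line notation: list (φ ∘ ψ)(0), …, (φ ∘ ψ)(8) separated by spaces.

1 6 7 2 5 0 3 4 8

Chase each element through ψ then φ: 0 → 2 → 1; 1 → 7 → 6; 2 → 8 → 7; 3 → 0 → 2; 4 → 5 → 5; 5 → 6 → 0; 6 → 1 → 3; 7 → 4 → 4; 8 → 3 → 8.
Collecting the images, φ ∘ ψ = [1 6 7 2 5 0 3 4 8].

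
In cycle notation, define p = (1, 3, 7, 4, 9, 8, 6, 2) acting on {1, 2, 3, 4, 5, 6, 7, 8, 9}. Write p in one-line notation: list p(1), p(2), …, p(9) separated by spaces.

Image by image: 1↦3, 2↦1, 3↦7, 4↦9, 5↦5, 6↦2, 7↦4, 8↦6, 9↦8.
Listing these in domain order gives 3 1 7 9 5 2 4 6 8.

3 1 7 9 5 2 4 6 8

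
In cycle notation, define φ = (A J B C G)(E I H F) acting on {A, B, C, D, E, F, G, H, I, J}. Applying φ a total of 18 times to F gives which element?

I

F lies in the 4-cycle (E I H F).
On a 4-cycle, φ^4 is the identity, so φ^18 = φ^2 there (18 ≡ 2 mod 4).
Advancing 2 steps from F: F → E → I.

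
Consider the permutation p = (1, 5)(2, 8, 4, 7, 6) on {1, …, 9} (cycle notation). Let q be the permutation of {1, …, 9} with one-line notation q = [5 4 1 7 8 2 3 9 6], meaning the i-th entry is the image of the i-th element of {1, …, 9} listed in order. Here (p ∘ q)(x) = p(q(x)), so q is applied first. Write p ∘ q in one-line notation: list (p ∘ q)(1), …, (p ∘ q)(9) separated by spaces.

1 7 5 6 4 8 3 9 2

Chase each element through q then p: 1 → 5 → 1; 2 → 4 → 7; 3 → 1 → 5; 4 → 7 → 6; 5 → 8 → 4; 6 → 2 → 8; 7 → 3 → 3; 8 → 9 → 9; 9 → 6 → 2.
Collecting the images, p ∘ q = [1 7 5 6 4 8 3 9 2].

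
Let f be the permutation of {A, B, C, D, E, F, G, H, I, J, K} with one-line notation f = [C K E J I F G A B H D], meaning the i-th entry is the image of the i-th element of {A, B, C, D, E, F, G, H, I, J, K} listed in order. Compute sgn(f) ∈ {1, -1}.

1

In disjoint-cycle form the cycle lengths are 9, 1, 1.
A cycle is odd iff its length is even; f has 0 even-length cycles, so sgn(f) = (−1)^0 and f is even.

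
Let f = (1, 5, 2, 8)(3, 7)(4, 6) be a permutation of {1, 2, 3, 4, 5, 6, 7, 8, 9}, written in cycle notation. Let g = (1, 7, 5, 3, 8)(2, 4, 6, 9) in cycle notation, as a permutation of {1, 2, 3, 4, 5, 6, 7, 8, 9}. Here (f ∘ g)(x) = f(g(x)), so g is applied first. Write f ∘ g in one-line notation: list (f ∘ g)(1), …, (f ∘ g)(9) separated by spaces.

3 6 1 4 7 9 2 5 8

Chase each element through g then f: 1 → 7 → 3; 2 → 4 → 6; 3 → 8 → 1; 4 → 6 → 4; 5 → 3 → 7; 6 → 9 → 9; 7 → 5 → 2; 8 → 1 → 5; 9 → 2 → 8.
So f ∘ g in one-line form is 3 6 1 4 7 9 2 5 8.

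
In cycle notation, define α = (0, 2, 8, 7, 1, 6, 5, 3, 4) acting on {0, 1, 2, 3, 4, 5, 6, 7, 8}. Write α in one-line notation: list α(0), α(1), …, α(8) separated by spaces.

2 6 8 4 0 3 5 1 7

Reading each image from the cycles: 0→2, 1→6, 2→8, 3→4, 4→0, 5→3, 6→5, 7→1, 8→7.
So the one-line form is 2 6 8 4 0 3 5 1 7.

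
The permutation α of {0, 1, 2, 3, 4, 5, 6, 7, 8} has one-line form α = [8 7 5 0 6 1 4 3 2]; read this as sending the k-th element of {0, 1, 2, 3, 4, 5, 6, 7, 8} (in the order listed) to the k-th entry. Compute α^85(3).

Tracing 3 → 0 → … returns to 3 after 7 steps, so 3 lies in a 7-cycle (0 8 2 5 1 7 3).
Powers repeat with period 7 on this cycle, and 85 mod 7 = 1, so α^85(3) = α^1(3).
Advancing 1 step from 3: 3 → 0.

0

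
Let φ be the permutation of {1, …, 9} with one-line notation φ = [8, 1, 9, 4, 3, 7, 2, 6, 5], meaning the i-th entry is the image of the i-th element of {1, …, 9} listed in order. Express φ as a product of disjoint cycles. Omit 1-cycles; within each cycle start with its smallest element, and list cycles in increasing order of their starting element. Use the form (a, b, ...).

(1, 8, 6, 7, 2)(3, 9, 5)

From 1: 1 → 8 → 6 → 7 → 2 → 1, closing the cycle (1, 8, 6, 7, 2).
Continuing from each remaining unvisited element yields (1, 8, 6, 7, 2)(3, 9, 5).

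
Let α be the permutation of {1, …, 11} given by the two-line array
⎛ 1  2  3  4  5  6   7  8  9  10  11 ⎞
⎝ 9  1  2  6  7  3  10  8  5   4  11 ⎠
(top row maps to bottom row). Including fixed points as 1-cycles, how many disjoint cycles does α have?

The cycle decomposition is (1, 9, 5, 7, 10, 4, 6, 3, 2)(8)(11), which has 3 cycles (counting 1-cycles).

3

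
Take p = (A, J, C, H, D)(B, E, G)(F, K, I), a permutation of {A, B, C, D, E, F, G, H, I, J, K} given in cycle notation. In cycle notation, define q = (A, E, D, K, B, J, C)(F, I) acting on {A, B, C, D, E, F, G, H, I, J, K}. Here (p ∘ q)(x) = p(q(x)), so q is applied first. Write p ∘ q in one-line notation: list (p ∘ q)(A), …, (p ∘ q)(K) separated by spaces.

G C J I A F B D K H E

(p ∘ q)(x) = p(q(x)). Computing each image: p(q(A)) = p(E) = G, p(q(B)) = p(J) = C, p(q(C)) = p(A) = J, p(q(D)) = p(K) = I, p(q(E)) = p(D) = A, p(q(F)) = p(I) = F, p(q(G)) = p(G) = B, p(q(H)) = p(H) = D, p(q(I)) = p(F) = K, p(q(J)) = p(C) = H, p(q(K)) = p(B) = E.
Hence p ∘ q = [G C J I A F B D K H E].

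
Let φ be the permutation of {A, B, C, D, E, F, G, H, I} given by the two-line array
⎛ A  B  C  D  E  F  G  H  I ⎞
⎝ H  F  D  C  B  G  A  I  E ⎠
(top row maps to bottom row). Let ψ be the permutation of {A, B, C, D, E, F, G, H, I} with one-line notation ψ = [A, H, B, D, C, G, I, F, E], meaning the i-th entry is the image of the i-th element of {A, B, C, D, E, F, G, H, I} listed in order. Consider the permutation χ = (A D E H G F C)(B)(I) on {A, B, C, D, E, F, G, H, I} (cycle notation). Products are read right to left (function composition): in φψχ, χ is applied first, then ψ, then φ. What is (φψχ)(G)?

A

Chase G: χ(G) = F; ψ(F) = G; φ(G) = A. Hence (φψχ)(G) = A.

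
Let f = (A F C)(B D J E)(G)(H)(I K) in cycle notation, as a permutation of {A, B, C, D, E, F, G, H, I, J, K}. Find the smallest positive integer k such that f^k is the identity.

The cycle type of f is (4, 3, 2, 1, 1).
Since disjoint cycles commute, ord(f) = lcm(4, 3, 2) = 12.

12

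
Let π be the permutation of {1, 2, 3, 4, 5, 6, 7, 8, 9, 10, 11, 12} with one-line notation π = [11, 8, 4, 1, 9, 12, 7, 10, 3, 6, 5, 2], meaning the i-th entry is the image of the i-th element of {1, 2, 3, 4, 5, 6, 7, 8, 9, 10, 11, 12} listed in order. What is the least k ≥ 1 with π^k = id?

Decomposing into disjoint cycles gives cycle lengths 6, 5, 1.
The order of π is the least common multiple of its cycle lengths: lcm(6, 5) = 30.

30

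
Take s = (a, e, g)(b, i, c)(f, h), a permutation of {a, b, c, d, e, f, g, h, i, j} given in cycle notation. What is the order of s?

6

The cycle type of s is (3, 3, 2, 1, 1).
The order is lcm(3, 3, 2) = 6.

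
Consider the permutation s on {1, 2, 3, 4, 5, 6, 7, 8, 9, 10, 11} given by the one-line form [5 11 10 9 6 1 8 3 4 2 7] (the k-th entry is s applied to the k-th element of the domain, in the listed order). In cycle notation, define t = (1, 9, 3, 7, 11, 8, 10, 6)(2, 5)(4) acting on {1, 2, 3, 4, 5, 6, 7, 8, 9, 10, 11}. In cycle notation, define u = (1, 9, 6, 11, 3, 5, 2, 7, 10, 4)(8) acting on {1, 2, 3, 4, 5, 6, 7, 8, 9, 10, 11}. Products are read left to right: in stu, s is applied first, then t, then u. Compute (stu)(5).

(stu)(5) = u(t(s(5))). s(5) = 6, then t(6) = 1, then u(1) = 9, so the result is 9.

9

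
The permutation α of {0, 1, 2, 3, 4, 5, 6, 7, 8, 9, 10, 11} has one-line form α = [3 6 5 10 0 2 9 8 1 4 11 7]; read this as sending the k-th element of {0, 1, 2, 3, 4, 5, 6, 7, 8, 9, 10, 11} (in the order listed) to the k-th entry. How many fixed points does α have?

No element satisfies α(x) = x, so there are 0 fixed points.

0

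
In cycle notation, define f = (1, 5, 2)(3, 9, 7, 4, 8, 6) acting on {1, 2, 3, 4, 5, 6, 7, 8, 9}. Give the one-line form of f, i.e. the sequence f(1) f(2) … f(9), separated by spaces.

Reading each image from the cycles: 1↦5, 2↦1, 3↦9, 4↦8, 5↦2, 6↦3, 7↦4, 8↦6, 9↦7.
Listing these in domain order gives 5 1 9 8 2 3 4 6 7.

5 1 9 8 2 3 4 6 7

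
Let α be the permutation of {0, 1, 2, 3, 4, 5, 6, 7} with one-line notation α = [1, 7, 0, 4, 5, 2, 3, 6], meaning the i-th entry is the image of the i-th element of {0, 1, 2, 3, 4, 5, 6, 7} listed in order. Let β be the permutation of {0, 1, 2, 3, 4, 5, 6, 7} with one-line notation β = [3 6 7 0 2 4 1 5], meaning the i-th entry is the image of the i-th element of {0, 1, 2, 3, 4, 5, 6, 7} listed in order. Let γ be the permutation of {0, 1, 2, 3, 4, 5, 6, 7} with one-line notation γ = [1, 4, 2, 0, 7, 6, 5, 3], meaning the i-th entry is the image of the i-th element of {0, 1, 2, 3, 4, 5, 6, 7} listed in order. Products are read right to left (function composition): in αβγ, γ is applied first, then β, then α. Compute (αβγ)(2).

6

Apply the permutations in order: γ(2) = 2, then β(2) = 7, then α(7) = 6. So (αβγ)(2) = 6.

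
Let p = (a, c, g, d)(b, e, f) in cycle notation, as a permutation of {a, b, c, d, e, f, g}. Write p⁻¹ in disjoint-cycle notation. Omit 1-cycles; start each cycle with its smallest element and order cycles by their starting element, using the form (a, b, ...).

(a, d, g, c)(b, f, e)

If p sends a → b within a cycle, p⁻¹ sends b → a; equivalently, reverse each cycle.
Reversing each cycle of p and rotating so the smallest element leads gives (a, d, g, c)(b, f, e).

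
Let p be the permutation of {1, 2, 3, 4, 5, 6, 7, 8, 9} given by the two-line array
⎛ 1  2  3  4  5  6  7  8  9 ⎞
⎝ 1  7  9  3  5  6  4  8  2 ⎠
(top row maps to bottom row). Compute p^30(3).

Tracing 3 → 9 → … returns to 3 after 5 steps, so 3 lies in a 5-cycle (2, 7, 4, 3, 9).
Since the cycle has length 5, p^30 acts on it the same as p^0 (30 mod 5 = 0).
So p^30(3) = 3.

3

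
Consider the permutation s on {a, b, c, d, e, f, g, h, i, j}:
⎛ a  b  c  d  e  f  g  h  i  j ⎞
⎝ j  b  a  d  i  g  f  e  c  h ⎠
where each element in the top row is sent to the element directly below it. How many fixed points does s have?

2

The fixed points (elements with s(x) = x) are {b, d}, so there are 2.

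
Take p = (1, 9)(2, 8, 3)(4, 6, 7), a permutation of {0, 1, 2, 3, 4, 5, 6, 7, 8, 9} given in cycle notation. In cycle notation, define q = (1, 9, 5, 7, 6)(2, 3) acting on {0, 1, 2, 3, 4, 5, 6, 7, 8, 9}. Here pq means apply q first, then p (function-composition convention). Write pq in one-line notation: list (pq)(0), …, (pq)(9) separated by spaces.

(pq)(x) = p(q(x)). Computing each image: p(q(0)) = p(0) = 0, p(q(1)) = p(9) = 1, p(q(2)) = p(3) = 2, p(q(3)) = p(2) = 8, p(q(4)) = p(4) = 6, p(q(5)) = p(7) = 4, p(q(6)) = p(1) = 9, p(q(7)) = p(6) = 7, p(q(8)) = p(8) = 3, p(q(9)) = p(5) = 5.
Hence pq = [0 1 2 8 6 4 9 7 3 5].

0 1 2 8 6 4 9 7 3 5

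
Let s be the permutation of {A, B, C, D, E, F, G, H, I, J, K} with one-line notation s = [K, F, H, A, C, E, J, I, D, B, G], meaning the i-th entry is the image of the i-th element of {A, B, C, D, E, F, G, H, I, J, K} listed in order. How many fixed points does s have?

No element satisfies s(x) = x, so there are 0 fixed points.

0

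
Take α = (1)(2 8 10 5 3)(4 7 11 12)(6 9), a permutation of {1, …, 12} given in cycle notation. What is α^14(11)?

4

11 lies in the 4-cycle (4 7 11 12).
Since the cycle has length 4, α^14 acts on it the same as α^2 (14 mod 4 = 2).
Advancing 2 steps from 11: 11 → 12 → 4.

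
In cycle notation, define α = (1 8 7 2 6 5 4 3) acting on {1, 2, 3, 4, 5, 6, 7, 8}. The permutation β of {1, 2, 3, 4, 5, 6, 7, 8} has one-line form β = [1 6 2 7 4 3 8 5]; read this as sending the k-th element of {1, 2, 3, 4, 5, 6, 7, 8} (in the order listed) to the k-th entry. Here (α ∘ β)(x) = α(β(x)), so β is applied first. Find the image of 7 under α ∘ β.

7

(α ∘ β)(7) = α(β(7)). β(7) = 8, then α(8) = 7. So (α ∘ β)(7) = 7.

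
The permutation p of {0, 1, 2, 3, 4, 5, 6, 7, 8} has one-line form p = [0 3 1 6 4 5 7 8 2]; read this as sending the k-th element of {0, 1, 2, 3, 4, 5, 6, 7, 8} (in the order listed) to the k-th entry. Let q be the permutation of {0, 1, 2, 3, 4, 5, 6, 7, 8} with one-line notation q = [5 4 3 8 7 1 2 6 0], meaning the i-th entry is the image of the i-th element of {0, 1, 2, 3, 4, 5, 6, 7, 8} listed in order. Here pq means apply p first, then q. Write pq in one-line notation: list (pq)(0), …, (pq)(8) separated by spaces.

5 8 4 2 7 1 6 0 3

For each element, apply p then q: 0 → 0 → 5; 1 → 3 → 8; 2 → 1 → 4; 3 → 6 → 2; 4 → 4 → 7; 5 → 5 → 1; 6 → 7 → 6; 7 → 8 → 0; 8 → 2 → 3.
Collecting the images, pq = [5 8 4 2 7 1 6 0 3].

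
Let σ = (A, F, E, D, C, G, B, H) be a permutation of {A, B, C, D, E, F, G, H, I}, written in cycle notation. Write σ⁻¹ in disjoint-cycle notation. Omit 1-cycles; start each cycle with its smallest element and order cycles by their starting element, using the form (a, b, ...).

If σ sends a → b within a cycle, σ⁻¹ sends b → a; equivalently, reverse each cycle.
After reversing and putting each cycle's least element first, σ⁻¹ = (A, H, B, G, C, D, E, F).

(A, H, B, G, C, D, E, F)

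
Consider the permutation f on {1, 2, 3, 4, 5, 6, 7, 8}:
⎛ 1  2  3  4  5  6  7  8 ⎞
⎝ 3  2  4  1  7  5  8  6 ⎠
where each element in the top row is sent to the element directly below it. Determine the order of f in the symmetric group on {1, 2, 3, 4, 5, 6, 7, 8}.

12

Decomposing into disjoint cycles gives cycle lengths 4, 3, 1.
The order is lcm(4, 3) = 12.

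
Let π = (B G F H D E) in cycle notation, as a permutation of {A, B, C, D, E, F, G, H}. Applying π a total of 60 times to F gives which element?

F lies in the 6-cycle (B G F H D E).
Since the cycle has length 6, π^60 acts on it the same as π^0 (60 mod 6 = 0).
So π^60(F) = F.

F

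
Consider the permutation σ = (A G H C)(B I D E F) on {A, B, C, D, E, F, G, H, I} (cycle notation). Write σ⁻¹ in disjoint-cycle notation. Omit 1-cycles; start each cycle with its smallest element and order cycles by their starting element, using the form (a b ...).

If σ sends a → b within a cycle, σ⁻¹ sends b → a; equivalently, reverse each cycle.
Reversing each cycle of σ and rotating so the smallest element leads gives (A C H G)(B F E D I).

(A C H G)(B F E D I)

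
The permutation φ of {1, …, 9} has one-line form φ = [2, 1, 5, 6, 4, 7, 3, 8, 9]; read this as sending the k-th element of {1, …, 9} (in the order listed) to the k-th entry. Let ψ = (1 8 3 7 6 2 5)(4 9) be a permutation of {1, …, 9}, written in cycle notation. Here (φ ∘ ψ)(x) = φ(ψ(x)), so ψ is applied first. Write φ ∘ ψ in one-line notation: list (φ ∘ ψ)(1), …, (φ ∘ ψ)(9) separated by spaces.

8 4 3 9 2 1 7 5 6

(φ ∘ ψ)(x) = φ(ψ(x)). Computing each image: φ(ψ(1)) = φ(8) = 8, φ(ψ(2)) = φ(5) = 4, φ(ψ(3)) = φ(7) = 3, φ(ψ(4)) = φ(9) = 9, φ(ψ(5)) = φ(1) = 2, φ(ψ(6)) = φ(2) = 1, φ(ψ(7)) = φ(6) = 7, φ(ψ(8)) = φ(3) = 5, φ(ψ(9)) = φ(4) = 6.
Hence φ ∘ ψ = [8 4 3 9 2 1 7 5 6].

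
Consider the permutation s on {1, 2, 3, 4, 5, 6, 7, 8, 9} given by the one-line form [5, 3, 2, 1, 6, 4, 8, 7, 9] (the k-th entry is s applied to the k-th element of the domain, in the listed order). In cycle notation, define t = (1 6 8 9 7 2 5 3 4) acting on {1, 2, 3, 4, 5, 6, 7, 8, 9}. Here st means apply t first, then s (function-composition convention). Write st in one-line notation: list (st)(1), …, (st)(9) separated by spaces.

(st)(x) = s(t(x)). Computing each image: s(t(1)) = s(6) = 4, s(t(2)) = s(5) = 6, s(t(3)) = s(4) = 1, s(t(4)) = s(1) = 5, s(t(5)) = s(3) = 2, s(t(6)) = s(8) = 7, s(t(7)) = s(2) = 3, s(t(8)) = s(9) = 9, s(t(9)) = s(7) = 8.
Hence st = [4 6 1 5 2 7 3 9 8].

4 6 1 5 2 7 3 9 8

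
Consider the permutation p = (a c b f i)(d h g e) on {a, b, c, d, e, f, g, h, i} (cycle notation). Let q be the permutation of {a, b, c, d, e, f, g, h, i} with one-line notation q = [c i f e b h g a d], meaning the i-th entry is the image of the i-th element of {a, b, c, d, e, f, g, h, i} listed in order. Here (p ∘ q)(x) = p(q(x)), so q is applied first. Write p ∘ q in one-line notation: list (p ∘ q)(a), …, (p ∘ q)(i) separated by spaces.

Chase each element through q then p: a → c → b; b → i → a; c → f → i; d → e → d; e → b → f; f → h → g; g → g → e; h → a → c; i → d → h.
Collecting the images, p ∘ q = [b a i d f g e c h].

b a i d f g e c h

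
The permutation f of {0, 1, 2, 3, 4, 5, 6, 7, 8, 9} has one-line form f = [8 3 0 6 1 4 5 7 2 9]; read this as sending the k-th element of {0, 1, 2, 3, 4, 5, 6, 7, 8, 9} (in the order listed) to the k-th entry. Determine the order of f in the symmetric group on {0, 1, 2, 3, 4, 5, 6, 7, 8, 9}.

15

Decomposing into disjoint cycles gives cycle lengths 5, 3, 1, 1.
Since disjoint cycles commute, ord(f) = lcm(5, 3) = 15.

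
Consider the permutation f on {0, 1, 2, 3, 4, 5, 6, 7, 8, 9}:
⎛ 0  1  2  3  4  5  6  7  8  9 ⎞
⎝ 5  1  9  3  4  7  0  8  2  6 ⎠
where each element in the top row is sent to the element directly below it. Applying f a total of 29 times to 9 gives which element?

Tracing 9 → 6 → … returns to 9 after 7 steps, so 9 lies in a 7-cycle (0 5 7 8 2 9 6).
Since the cycle has length 7, f^29 acts on it the same as f^1 (29 mod 7 = 1).
Stepping 1 place around the cycle: 9 → 6.

6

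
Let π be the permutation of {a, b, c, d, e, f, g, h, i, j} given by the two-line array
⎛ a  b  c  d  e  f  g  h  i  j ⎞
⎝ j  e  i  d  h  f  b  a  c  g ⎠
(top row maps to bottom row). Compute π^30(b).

Tracing b → e → … returns to b after 6 steps, so b lies in a 6-cycle (a j g b e h).
Powers repeat with period 6 on this cycle, and 30 mod 6 = 0, so π^30(b) = π^0(b).
So π^30(b) = b.

b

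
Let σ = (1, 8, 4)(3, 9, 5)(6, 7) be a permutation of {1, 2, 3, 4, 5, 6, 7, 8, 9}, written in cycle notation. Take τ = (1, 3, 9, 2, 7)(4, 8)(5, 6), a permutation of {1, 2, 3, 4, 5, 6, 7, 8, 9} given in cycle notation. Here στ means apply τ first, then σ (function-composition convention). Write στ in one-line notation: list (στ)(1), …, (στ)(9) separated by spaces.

(στ)(x) = σ(τ(x)). Computing each image: σ(τ(1)) = σ(3) = 9, σ(τ(2)) = σ(7) = 6, σ(τ(3)) = σ(9) = 5, σ(τ(4)) = σ(8) = 4, σ(τ(5)) = σ(6) = 7, σ(τ(6)) = σ(5) = 3, σ(τ(7)) = σ(1) = 8, σ(τ(8)) = σ(4) = 1, σ(τ(9)) = σ(2) = 2.
Hence στ = [9 6 5 4 7 3 8 1 2].

9 6 5 4 7 3 8 1 2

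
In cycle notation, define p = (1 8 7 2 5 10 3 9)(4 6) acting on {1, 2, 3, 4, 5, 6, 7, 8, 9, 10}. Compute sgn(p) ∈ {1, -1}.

1

The cycle lengths are 8, 2.
A cycle of length ℓ contributes ℓ−1 transpositions, so p is a product of 7 + 1 = 8 transpositions — even.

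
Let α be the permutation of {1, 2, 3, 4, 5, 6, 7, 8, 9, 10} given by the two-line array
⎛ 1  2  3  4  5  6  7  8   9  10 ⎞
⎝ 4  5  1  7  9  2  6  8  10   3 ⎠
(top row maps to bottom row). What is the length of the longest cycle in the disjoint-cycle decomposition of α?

Decomposing into disjoint cycles gives (1, 4, 7, 6, 2, 5, 9, 10, 3); the longest has length 9.

9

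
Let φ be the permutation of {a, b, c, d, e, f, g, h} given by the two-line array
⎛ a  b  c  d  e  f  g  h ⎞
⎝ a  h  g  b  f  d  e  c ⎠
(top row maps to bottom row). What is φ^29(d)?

b

Tracing d → b → … returns to d after 7 steps, so d lies in a 7-cycle (b h c g e f d).
On a 7-cycle, φ^7 is the identity, so φ^29 = φ^1 there (29 ≡ 1 mod 7).
Stepping 1 place around the cycle: d → b.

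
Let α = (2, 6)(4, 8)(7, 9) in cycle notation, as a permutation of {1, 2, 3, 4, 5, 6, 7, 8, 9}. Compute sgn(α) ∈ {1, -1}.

-1

The cycle lengths are 2, 2, 2, 1, 1, 1.
A cycle of length ℓ contributes ℓ−1 transpositions, so α is a product of 1 + 1 + 1 = 3 transpositions — odd.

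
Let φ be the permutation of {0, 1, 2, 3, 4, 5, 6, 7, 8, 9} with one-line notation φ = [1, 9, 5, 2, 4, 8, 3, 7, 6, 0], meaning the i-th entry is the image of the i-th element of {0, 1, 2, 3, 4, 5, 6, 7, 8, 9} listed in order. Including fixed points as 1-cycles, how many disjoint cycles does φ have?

The cycle decomposition is (0, 1, 9)(2, 5, 8, 6, 3)(4)(7), which has 4 cycles (counting 1-cycles).

4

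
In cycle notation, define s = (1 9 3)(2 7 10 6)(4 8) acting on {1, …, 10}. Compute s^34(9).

9 lies in the 3-cycle (1 9 3).
On a 3-cycle, s^3 is the identity, so s^34 = s^1 there (34 ≡ 1 mod 3).
Stepping 1 place around the cycle: 9 → 3.

3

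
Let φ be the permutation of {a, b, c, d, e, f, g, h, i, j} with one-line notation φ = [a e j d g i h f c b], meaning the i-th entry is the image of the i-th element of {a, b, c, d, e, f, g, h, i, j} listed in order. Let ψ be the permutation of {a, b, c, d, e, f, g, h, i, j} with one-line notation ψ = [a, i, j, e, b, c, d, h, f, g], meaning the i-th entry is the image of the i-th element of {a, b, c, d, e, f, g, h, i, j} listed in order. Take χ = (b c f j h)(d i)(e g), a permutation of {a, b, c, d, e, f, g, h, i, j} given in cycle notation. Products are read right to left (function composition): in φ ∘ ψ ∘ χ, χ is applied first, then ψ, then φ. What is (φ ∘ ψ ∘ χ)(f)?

(φ ∘ ψ ∘ χ)(f) = φ(ψ(χ(f))). χ(f) = j, then ψ(j) = g, then φ(g) = h, so the result is h.

h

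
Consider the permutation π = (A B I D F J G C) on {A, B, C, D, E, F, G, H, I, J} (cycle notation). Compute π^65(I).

I lies in the 8-cycle (A B I D F J G C).
Since the cycle has length 8, π^65 acts on it the same as π^1 (65 mod 8 = 1).
Advancing 1 step from I: I → D.

D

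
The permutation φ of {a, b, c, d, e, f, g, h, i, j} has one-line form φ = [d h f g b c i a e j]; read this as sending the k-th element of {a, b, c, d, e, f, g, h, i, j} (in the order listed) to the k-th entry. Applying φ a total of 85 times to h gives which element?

Tracing h → a → … returns to h after 7 steps, so h lies in a 7-cycle (a d g i e b h).
Since the cycle has length 7, φ^85 acts on it the same as φ^1 (85 mod 7 = 1).
Stepping 1 place around the cycle: h → a.

a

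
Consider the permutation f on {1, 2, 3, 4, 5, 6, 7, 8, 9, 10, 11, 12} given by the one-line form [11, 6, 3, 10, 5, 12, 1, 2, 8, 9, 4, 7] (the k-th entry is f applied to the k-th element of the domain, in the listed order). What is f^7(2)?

Tracing 2 → 6 → … returns to 2 after 10 steps, so 2 lies in a 10-cycle (1 11 4 10 9 8 2 6 12 7).
Stepping 7 places around the cycle: 2 → 6 → 12 → 7 → 1 → 11 → 4 → 10.

10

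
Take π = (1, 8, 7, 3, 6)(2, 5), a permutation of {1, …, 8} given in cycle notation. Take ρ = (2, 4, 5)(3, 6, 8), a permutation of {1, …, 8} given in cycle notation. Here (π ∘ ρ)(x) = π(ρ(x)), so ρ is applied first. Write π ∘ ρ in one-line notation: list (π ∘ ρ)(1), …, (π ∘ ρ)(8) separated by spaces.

8 4 1 2 5 7 3 6

(π ∘ ρ)(x) = π(ρ(x)). Computing each image: π(ρ(1)) = π(1) = 8, π(ρ(2)) = π(4) = 4, π(ρ(3)) = π(6) = 1, π(ρ(4)) = π(5) = 2, π(ρ(5)) = π(2) = 5, π(ρ(6)) = π(8) = 7, π(ρ(7)) = π(7) = 3, π(ρ(8)) = π(3) = 6.
Hence π ∘ ρ = [8 4 1 2 5 7 3 6].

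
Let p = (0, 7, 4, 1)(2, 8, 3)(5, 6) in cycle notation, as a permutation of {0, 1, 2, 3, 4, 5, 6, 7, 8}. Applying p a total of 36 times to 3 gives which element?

3 lies in the 3-cycle (2, 8, 3).
Powers repeat with period 3 on this cycle, and 36 mod 3 = 0, so p^36(3) = p^0(3).
So p^36(3) = 3.

3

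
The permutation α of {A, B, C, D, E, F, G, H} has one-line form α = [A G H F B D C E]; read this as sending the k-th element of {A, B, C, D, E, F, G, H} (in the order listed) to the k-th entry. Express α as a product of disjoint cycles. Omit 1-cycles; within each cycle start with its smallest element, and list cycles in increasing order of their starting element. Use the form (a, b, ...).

(B, G, C, H, E)(D, F)

Iterating α from B gives B → G → C → H → E → B; that is the 5-cycle (B, G, C, H, E).
Repeating from the next unused element and collecting all non-trivial cycles gives (B, G, C, H, E)(D, F).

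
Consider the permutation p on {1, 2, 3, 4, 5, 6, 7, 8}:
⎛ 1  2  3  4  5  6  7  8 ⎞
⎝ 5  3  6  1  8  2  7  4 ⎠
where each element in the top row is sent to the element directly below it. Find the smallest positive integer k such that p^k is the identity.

12

The disjoint-cycle form of p has cycle lengths 4, 3, 1.
Since disjoint cycles commute, ord(p) = lcm(4, 3) = 12.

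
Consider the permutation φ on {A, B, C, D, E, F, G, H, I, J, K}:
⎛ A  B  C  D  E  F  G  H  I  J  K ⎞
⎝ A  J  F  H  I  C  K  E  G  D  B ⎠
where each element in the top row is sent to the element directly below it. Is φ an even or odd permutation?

In disjoint-cycle form the cycle lengths are 8, 2, 1.
A cycle is odd iff its length is even; φ has 2 even-length cycles, so sgn(φ) = (−1)^2 and φ is even.

even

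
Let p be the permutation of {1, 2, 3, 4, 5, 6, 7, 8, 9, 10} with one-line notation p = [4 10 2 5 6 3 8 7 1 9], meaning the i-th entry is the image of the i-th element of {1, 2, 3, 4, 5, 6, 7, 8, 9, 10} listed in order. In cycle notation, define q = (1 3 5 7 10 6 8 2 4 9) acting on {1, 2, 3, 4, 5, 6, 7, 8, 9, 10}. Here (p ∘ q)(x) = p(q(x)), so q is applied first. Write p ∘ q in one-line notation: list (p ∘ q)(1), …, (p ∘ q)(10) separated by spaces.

2 5 6 1 8 7 9 10 4 3

(p ∘ q)(x) = p(q(x)). Computing each image: p(q(1)) = p(3) = 2, p(q(2)) = p(4) = 5, p(q(3)) = p(5) = 6, p(q(4)) = p(9) = 1, p(q(5)) = p(7) = 8, p(q(6)) = p(8) = 7, p(q(7)) = p(10) = 9, p(q(8)) = p(2) = 10, p(q(9)) = p(1) = 4, p(q(10)) = p(6) = 3.
Hence p ∘ q = [2 5 6 1 8 7 9 10 4 3].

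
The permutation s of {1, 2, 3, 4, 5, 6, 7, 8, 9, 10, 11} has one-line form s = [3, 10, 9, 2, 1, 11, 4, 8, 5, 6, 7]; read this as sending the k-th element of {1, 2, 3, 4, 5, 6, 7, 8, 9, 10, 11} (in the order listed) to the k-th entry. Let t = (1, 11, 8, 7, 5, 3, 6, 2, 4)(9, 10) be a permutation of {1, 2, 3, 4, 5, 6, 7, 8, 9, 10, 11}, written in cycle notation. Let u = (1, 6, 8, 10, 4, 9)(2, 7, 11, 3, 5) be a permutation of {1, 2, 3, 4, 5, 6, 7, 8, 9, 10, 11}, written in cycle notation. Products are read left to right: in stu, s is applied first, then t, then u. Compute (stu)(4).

9

Apply the permutations in order: s(4) = 2, then t(2) = 4, then u(4) = 9. So (stu)(4) = 9.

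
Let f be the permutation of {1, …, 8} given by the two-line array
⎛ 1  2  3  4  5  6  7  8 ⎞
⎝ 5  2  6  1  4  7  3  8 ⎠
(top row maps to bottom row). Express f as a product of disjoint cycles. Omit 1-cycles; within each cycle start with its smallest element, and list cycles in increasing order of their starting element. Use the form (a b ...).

(1 5 4)(3 6 7)

Iterating f from 1 gives 1 → 5 → 4 → 1; that is the 3-cycle (1 5 4).
Repeating from the next unused element and collecting all non-trivial cycles gives (1 5 4)(3 6 7).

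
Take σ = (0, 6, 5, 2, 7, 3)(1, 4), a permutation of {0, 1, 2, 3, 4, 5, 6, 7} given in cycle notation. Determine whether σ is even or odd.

even

The cycle lengths are 6, 2.
A cycle is odd iff its length is even; σ has 2 even-length cycles, so sgn(σ) = (−1)^2 and σ is even.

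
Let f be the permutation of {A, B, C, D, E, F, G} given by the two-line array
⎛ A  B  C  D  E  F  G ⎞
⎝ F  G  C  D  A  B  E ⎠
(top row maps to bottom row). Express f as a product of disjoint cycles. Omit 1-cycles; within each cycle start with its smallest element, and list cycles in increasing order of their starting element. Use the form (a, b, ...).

(A, F, B, G, E)

Start at A and follow images: A → F → B → G → E → A, giving the cycle (A, F, B, G, E).
Repeating from the next unused element and collecting all non-trivial cycles gives (A, F, B, G, E).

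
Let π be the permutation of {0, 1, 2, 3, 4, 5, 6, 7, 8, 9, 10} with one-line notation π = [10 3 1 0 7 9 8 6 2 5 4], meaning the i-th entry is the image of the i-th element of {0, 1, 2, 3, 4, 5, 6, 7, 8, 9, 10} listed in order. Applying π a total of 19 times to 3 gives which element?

0

Tracing 3 → 0 → … returns to 3 after 9 steps, so 3 lies in a 9-cycle (0, 10, 4, 7, 6, 8, 2, 1, 3).
Since the cycle has length 9, π^19 acts on it the same as π^1 (19 mod 9 = 1).
Advancing 1 step from 3: 3 → 0.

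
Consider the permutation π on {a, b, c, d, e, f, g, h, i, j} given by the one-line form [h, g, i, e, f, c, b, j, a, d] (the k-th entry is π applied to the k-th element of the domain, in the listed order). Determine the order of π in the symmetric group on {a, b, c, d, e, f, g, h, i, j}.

8

Writing π as disjoint cycles, the cycle lengths are 8, 2.
Since disjoint cycles commute, ord(π) = lcm(8, 2) = 8.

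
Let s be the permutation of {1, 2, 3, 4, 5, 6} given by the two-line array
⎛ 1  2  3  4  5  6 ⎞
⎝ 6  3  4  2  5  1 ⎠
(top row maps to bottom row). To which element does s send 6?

The entry below 6 in the array is 1, so s(6) = 1.

1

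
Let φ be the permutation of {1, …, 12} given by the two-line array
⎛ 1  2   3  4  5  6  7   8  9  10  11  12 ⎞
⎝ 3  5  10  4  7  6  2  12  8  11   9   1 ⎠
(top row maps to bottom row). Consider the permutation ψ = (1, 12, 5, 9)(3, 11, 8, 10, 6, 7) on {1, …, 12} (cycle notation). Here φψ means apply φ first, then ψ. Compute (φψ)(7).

2

φ(7) = 2, then ψ(2) = 2; composing gives (φψ)(7) = 2.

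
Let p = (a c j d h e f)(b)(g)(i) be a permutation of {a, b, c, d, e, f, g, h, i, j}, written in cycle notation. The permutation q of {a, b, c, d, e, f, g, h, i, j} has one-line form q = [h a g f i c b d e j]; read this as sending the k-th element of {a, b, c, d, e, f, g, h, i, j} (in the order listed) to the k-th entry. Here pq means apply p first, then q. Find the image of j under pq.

f

First apply p: p(j) = d, then q(d) = f. Thus (pq)(j) = f.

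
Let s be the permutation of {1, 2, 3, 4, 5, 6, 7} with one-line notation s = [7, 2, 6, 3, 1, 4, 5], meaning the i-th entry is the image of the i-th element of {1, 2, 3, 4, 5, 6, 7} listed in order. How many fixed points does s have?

1

The fixed points (elements with s(x) = x) are {2}, so there is 1.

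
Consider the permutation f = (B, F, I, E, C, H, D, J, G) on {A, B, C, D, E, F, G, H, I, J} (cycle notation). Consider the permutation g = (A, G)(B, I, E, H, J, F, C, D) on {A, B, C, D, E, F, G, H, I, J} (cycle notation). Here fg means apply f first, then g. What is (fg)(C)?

J

First apply f: f(C) = H, then g(H) = J. Thus (fg)(C) = J.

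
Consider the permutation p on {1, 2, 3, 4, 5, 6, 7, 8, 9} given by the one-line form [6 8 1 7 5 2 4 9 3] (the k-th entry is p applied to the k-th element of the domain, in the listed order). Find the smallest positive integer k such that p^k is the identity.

The disjoint-cycle form of p has cycle lengths 6, 2, 1.
The order of p is the least common multiple of its cycle lengths: lcm(6, 2) = 6.

6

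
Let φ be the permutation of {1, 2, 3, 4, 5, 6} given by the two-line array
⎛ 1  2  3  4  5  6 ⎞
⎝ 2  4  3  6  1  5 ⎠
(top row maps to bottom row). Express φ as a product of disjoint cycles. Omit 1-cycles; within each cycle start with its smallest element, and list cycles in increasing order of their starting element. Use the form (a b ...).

Start at 1 and follow images: 1 → 2 → 4 → 6 → 5 → 1, giving the cycle (1 2 4 6 5).
Continuing from each remaining unvisited element yields (1 2 4 6 5).

(1 2 4 6 5)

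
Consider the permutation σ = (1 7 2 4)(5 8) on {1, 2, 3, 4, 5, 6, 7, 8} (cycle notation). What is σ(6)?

6

6 does not appear in any cycle of σ, so it is a fixed point: σ(6) = 6.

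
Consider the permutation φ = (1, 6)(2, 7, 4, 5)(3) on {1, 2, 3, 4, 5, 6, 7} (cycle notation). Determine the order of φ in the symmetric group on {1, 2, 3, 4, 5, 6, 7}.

4

The disjoint cycles have lengths 4, 2, 1.
Since disjoint cycles commute, ord(φ) = lcm(4, 2) = 4.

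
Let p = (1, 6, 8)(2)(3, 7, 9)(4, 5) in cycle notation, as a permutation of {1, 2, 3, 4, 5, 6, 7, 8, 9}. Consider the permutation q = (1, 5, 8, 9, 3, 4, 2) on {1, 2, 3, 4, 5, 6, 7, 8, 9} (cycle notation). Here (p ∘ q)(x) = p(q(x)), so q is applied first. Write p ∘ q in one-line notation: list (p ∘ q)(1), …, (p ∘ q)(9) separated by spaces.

(p ∘ q)(x) = p(q(x)). Computing each image: p(q(1)) = p(5) = 4, p(q(2)) = p(1) = 6, p(q(3)) = p(4) = 5, p(q(4)) = p(2) = 2, p(q(5)) = p(8) = 1, p(q(6)) = p(6) = 8, p(q(7)) = p(7) = 9, p(q(8)) = p(9) = 3, p(q(9)) = p(3) = 7.
Hence p ∘ q = [4 6 5 2 1 8 9 3 7].

4 6 5 2 1 8 9 3 7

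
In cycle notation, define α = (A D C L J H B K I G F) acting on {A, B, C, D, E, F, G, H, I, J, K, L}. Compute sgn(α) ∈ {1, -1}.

The cycle lengths are 11, 1.
A cycle is odd iff its length is even; α has 0 even-length cycles, so sgn(α) = (−1)^0 and α is even.

1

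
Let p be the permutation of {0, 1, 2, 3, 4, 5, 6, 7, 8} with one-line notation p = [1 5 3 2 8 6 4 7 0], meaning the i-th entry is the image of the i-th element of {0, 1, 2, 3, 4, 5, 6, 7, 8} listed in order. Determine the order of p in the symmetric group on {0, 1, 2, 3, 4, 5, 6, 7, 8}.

6

The disjoint-cycle form of p has cycle lengths 6, 2, 1.
Since disjoint cycles commute, ord(p) = lcm(6, 2) = 6.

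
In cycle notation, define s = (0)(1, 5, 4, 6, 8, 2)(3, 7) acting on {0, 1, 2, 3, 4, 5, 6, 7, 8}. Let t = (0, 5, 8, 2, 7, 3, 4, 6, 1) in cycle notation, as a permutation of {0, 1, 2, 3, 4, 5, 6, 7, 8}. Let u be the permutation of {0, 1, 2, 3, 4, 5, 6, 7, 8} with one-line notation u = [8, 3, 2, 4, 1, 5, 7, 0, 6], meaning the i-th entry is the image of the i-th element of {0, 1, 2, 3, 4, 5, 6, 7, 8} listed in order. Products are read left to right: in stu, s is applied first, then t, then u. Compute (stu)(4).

Apply the permutations in order: s(4) = 6, then t(6) = 1, then u(1) = 3. So (stu)(4) = 3.

3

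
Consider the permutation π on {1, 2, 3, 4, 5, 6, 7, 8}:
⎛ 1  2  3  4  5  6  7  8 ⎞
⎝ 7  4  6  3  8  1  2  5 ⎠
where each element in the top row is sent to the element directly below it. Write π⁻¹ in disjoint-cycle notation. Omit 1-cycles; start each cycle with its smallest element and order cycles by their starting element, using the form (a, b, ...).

(1, 6, 3, 4, 2, 7)(5, 8)

First write π in disjoint cycles: (1, 7, 2, 4, 3, 6)(5, 8).
Reversing each cycle (and rotating so the smallest element leads) gives π⁻¹ = (1, 6, 3, 4, 2, 7)(5, 8).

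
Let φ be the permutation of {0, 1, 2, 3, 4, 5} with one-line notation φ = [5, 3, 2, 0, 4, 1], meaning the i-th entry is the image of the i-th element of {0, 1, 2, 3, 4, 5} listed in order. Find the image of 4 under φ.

4 is element number 5 of the domain, and entry number 5 of the one-line form is 4, so φ(4) = 4.

4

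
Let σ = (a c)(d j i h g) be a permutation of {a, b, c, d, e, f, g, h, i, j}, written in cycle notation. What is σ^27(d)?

d lies in the 5-cycle (d j i h g).
On a 5-cycle, σ^5 is the identity, so σ^27 = σ^2 there (27 ≡ 2 mod 5).
Advancing 2 steps from d: d → j → i.

i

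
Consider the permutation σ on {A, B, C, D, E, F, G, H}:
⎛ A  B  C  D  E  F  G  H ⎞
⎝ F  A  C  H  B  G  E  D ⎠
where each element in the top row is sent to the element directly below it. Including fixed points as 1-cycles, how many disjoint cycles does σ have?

The cycle decomposition is (A F G E B)(C)(D H), which has 3 cycles (counting 1-cycles).

3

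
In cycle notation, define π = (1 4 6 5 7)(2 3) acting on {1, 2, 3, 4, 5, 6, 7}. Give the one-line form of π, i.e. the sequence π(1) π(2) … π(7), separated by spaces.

Reading each image from the cycles: 1↦4, 2↦3, 3↦2, 4↦6, 5↦7, 6↦5, 7↦1.
So the one-line form is 4 3 2 6 7 5 1.

4 3 2 6 7 5 1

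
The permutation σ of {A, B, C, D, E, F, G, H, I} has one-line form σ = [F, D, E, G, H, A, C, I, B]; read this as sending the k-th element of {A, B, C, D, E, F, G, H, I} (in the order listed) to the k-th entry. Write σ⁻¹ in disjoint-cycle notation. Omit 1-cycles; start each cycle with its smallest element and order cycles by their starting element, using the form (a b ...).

(A F)(B I H E C G D)

The cycle decomposition of σ is (A F)(B D G C E H I).
The inverse reverses every cycle; in canonical form, σ⁻¹ = (A F)(B I H E C G D).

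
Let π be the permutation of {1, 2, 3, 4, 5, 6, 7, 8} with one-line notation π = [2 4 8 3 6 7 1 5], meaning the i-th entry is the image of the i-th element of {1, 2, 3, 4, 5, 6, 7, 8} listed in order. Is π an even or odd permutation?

In disjoint-cycle form the cycle lengths are 8.
A cycle of length ℓ contributes ℓ−1 transpositions, so π is a product of 7 transpositions — odd.

odd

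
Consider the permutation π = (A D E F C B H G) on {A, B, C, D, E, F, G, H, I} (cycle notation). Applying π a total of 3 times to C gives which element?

C lies in the 8-cycle (A D E F C B H G).
Advancing 3 steps from C: C → B → H → G.

G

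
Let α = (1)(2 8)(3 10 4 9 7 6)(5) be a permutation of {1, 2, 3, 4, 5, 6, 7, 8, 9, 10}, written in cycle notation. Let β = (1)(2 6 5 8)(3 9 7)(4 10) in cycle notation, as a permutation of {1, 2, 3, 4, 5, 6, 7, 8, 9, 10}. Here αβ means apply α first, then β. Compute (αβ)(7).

5

First apply α: α(7) = 6, then β(6) = 5. Thus (αβ)(7) = 5.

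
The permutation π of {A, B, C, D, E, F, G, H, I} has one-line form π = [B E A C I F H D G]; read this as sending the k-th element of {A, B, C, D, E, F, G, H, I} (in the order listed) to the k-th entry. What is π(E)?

I

E is element number 5 of the domain, and entry number 5 of the one-line form is I, so π(E) = I.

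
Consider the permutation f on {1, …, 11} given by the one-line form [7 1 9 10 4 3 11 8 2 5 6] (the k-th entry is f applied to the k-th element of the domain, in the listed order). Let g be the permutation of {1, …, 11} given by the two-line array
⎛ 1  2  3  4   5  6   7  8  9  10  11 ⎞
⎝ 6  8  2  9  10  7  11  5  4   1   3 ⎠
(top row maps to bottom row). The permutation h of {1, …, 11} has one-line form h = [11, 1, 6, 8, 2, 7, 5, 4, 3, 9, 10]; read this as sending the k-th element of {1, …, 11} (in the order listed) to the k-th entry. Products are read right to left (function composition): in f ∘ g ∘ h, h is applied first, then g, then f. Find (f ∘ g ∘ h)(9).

1

Apply the permutations in order: h(9) = 3, then g(3) = 2, then f(2) = 1. So (f ∘ g ∘ h)(9) = 1.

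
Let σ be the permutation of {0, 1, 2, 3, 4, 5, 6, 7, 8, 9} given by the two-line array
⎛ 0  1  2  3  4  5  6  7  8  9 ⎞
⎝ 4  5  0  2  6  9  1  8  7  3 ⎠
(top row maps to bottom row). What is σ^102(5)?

Tracing 5 → 9 → … returns to 5 after 8 steps, so 5 lies in an 8-cycle (0 4 6 1 5 9 3 2).
Since the cycle has length 8, σ^102 acts on it the same as σ^6 (102 mod 8 = 6).
Stepping 6 places around the cycle: 5 → 9 → 3 → 2 → 0 → 4 → 6.

6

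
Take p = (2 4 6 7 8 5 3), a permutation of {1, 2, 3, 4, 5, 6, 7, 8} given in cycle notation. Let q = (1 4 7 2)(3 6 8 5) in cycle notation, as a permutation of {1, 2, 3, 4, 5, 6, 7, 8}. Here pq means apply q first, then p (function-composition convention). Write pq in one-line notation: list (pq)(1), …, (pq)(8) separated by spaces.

Chase each element through q then p: 1 → 4 → 6; 2 → 1 → 1; 3 → 6 → 7; 4 → 7 → 8; 5 → 3 → 2; 6 → 8 → 5; 7 → 2 → 4; 8 → 5 → 3.
So pq in one-line form is 6 1 7 8 2 5 4 3.

6 1 7 8 2 5 4 3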